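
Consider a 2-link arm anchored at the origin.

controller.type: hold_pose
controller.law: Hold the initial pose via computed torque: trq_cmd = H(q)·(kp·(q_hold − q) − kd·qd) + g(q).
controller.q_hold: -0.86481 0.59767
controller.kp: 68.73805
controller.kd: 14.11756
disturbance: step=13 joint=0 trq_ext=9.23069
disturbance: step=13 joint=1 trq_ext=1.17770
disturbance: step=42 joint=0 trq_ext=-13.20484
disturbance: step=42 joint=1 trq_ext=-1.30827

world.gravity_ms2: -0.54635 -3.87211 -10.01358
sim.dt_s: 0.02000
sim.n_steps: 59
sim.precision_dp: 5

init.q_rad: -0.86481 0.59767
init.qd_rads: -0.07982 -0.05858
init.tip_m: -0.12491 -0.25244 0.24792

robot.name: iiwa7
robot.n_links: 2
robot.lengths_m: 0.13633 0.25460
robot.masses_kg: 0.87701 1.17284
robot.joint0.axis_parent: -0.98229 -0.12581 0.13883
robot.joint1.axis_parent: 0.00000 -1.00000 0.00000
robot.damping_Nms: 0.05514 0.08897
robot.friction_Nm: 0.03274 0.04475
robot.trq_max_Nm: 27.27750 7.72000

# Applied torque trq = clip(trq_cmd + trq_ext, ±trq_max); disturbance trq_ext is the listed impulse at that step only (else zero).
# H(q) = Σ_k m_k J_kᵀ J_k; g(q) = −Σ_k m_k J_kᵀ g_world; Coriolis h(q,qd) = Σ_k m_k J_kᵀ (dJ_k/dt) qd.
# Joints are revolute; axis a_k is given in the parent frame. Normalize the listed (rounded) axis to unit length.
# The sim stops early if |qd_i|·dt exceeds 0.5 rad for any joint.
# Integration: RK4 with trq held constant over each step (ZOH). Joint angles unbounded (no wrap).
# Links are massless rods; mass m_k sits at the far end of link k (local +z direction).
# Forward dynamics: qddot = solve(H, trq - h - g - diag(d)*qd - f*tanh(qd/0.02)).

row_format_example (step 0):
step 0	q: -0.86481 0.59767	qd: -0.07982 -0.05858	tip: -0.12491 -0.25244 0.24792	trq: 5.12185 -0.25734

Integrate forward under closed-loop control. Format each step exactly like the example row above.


step 1	q: -0.86614 0.59678	qd: -0.05349 -0.03090	tip: -0.12472 -0.25285 0.24767	trq: 5.08298 -0.28243
step 2	q: -0.86700 0.59635	qd: -0.03270 -0.01251	tip: -0.12464 -0.25309 0.24749	trq: 5.04984 -0.30088
step 3	q: -0.86750 0.59620	qd: -0.01681 -0.00362	tip: -0.12461 -0.25322 0.24739	trq: 5.02304 -0.31102
step 4	q: -0.86772 0.59617	qd: -0.00602 -0.00007	tip: -0.12460 -0.25328 0.24734	trq: 5.00383 -0.31603
step 5	q: -0.86778 0.59618	qd: 0.00038 0.00142	tip: -0.12460 -0.25329 0.24732	trq: 4.99152 -0.31880
step 6	q: -0.86773 0.59622	qd: 0.00392 0.00208	tip: -0.12461 -0.25327 0.24733	trq: 4.98379 -0.32056
step 7	q: -0.86763 0.59626	qd: 0.00580 0.00235	tip: -0.12462 -0.25325 0.24735	trq: 4.97876 -0.32180
step 8	q: -0.86751 0.59631	qd: 0.00671 0.00245	tip: -0.12463 -0.25321 0.24738	trq: 4.97535 -0.32277
step 9	q: -0.86737 0.59636	qd: 0.00706 0.00245	tip: -0.12464 -0.25318 0.24741	trq: 4.97291 -0.32357
step 10	q: -0.86723 0.59641	qd: 0.00708 0.00241	tip: -0.12465 -0.25314 0.24744	trq: 4.97109 -0.32427
step 11	q: -0.86709 0.59645	qd: 0.00691 0.00234	tip: -0.12466 -0.25310 0.24747	trq: 4.96966 -0.32490
step 12	q: -0.86695 0.59650	qd: 0.00664 0.00226	tip: -0.12467 -0.25306 0.24750	trq: 4.96849 -0.32547
step 13	q: -0.86682 0.59654	qd: 0.00633 0.00218	tip: -0.12468 -0.25303 0.24752	trq: 14.19818 0.85170
step 14	q: -0.85357 0.59719	qd: 1.31889 0.05736	tip: -0.12477 -0.24994 0.25055	trq: 2.21854 -0.68594
step 15	q: -0.83114 0.59789	qd: 0.92428 0.01700	tip: -0.12486 -0.24467 0.25560	trq: 2.73897 -0.63913
step 16	q: -0.81581 0.59805	qd: 0.60985 0.00328	tip: -0.12488 -0.24104 0.25900	trq: 3.17839 -0.61125
step 17	q: -0.80608 0.59807	qd: 0.36356 0.00112	tip: -0.12488 -0.23872 0.26114	trq: 3.54737 -0.59092
step 18	q: -0.80071 0.59809	qd: 0.17426 0.00123	tip: -0.12488 -0.23743 0.26231	trq: 3.85540 -0.57071
step 19	q: -0.79865 0.59811	qd: 0.03183 0.00110	tip: -0.12488 -0.23693 0.26276	trq: 4.11077 -0.54924
step 20	q: -0.79901 0.59812	qd: -0.06559 -0.00053	tip: -0.12488 -0.23702 0.26268	trq: 4.30675 -0.52749
step 21	q: -0.80098 0.59810	qd: -0.13226 -0.00190	tip: -0.12488 -0.23750 0.26225	trq: 4.46170 -0.50683
step 22	q: -0.80408 0.59805	qd: -0.17714 -0.00281	tip: -0.12487 -0.23824 0.26158	trq: 4.58706 -0.48736
step 23	q: -0.80790 0.59799	qd: -0.20493 -0.00343	tip: -0.12486 -0.23916 0.26075	trq: 4.68741 -0.46921
step 24	q: -0.81214 0.59792	qd: -0.21953 -0.00381	tip: -0.12485 -0.24018 0.25982	trq: 4.76677 -0.45253
step 25	q: -0.81657 0.59785	qd: -0.22413 -0.00397	tip: -0.12483 -0.24125 0.25885	trq: 4.82864 -0.43739
step 26	q: -0.82103 0.59777	qd: -0.22133 -0.00397	tip: -0.12482 -0.24231 0.25787	trq: 4.87606 -0.42381
step 27	q: -0.82537 0.59770	qd: -0.21323 -0.00383	tip: -0.12481 -0.24334 0.25690	trq: 4.91164 -0.41173
step 28	q: -0.82951 0.59763	qd: -0.20148 -0.00360	tip: -0.12480 -0.24432 0.25598	trq: 4.93762 -0.40108
step 29	q: -0.83340 0.59756	qd: -0.18742 -0.00332	tip: -0.12480 -0.24524 0.25511	trq: 4.95589 -0.39176
step 30	q: -0.83699 0.59750	qd: -0.17205 -0.00301	tip: -0.12479 -0.24608 0.25431	trq: 4.96804 -0.38366
step 31	q: -0.84028 0.59745	qd: -0.15616 -0.00270	tip: -0.12479 -0.24685 0.25357	trq: 4.97540 -0.37666
step 32	q: -0.84324 0.59740	qd: -0.14031 -0.00239	tip: -0.12478 -0.24754 0.25290	trq: 4.97909 -0.37065
step 33	q: -0.84589 0.59736	qd: -0.12494 -0.00210	tip: -0.12478 -0.24816 0.25230	trq: 4.97999 -0.36553
step 34	q: -0.84824 0.59732	qd: -0.11034 -0.00183	tip: -0.12478 -0.24870 0.25176	trq: 4.97884 -0.36118
step 35	q: -0.85031 0.59729	qd: -0.09669 -0.00159	tip: -0.12478 -0.24918 0.25129	trq: 4.97625 -0.35752
step 36	q: -0.85212 0.59726	qd: -0.08412 -0.00137	tip: -0.12478 -0.24960 0.25088	trq: 4.97267 -0.35446
step 37	q: -0.85369 0.59724	qd: -0.07267 -0.00118	tip: -0.12478 -0.24996 0.25052	trq: 4.96848 -0.35191
step 38	q: -0.85503 0.59722	qd: -0.06236 -0.00102	tip: -0.12478 -0.25027 0.25021	trq: 4.96397 -0.34981
step 39	q: -0.85619 0.59720	qd: -0.05317 -0.00087	tip: -0.12478 -0.25054 0.24995	trq: 4.95938 -0.34809
step 40	q: -0.85717 0.59718	qd: -0.04507 -0.00074	tip: -0.12478 -0.25076 0.24972	trq: 4.95491 -0.34668
step 41	q: -0.85800 0.59717	qd: -0.03802 -0.00062	tip: -0.12478 -0.25095 0.24953	trq: 4.95074 -0.34554
step 42	q: -0.85870 0.59716	qd: -0.03198 -0.00051	tip: -0.12478 -0.25111 0.24937	trq: -8.25782 -1.65289
step 43	q: -0.87819 0.59703	qd: -1.91372 -0.02350	tip: -0.12483 -0.25552 0.24483	trq: 8.87992 0.10765
step 44	q: -0.91066 0.59615	qd: -1.33665 -0.06191	tip: -0.12482 -0.26276 0.23713	trq: 8.12983 0.14262
step 45	q: -0.93284 0.59492	qd: -0.88324 -0.05949	tip: -0.12472 -0.26763 0.23177	trq: 7.49463 0.12815
step 46	q: -0.94698 0.59392	qd: -0.53137 -0.04087	tip: -0.12463 -0.27071 0.22830	trq: 6.96134 0.08970
step 47	q: -0.95490 0.59332	qd: -0.26200 -0.01953	tip: -0.12457 -0.27242 0.22634	trq: 6.51719 0.04260
step 48	q: -0.95811 0.59309	qd: -0.05904 -0.00450	tip: -0.12455 -0.27311 0.22554	trq: 6.15041 -0.00173
step 49	q: -0.95785 0.59309	qd: 0.08387 0.00348	tip: -0.12455 -0.27305 0.22561	trq: 5.86374 -0.03896
step 50	q: -0.95518 0.59319	qd: 0.18284 0.00695	tip: -0.12455 -0.27249 0.22628	trq: 5.63743 -0.07091
step 51	q: -0.95085 0.59334	qd: 0.24988 0.00817	tip: -0.12454 -0.27158 0.22736	trq: 5.45584 -0.09965
step 52	q: -0.94544 0.59351	qd: 0.29181 0.00843	tip: -0.12453 -0.27044 0.22871	trq: 5.31167 -0.12593
step 53	q: -0.93938 0.59367	qd: 0.31430 0.00831	tip: -0.12451 -0.26916 0.23021	trq: 5.19856 -0.15000
step 54	q: -0.93302 0.59383	qd: 0.32204 0.00807	tip: -0.12449 -0.26781 0.23178	trq: 5.11102 -0.17197
step 55	q: -0.92661 0.59398	qd: 0.31884 0.00782	tip: -0.12447 -0.26644 0.23335	trq: 5.04439 -0.19189
step 56	q: -0.92035 0.59413	qd: 0.30778 0.00759	tip: -0.12446 -0.26509 0.23488	trq: 4.99473 -0.20983
step 57	q: -0.91436 0.59427	qd: 0.29129 0.00739	tip: -0.12445 -0.26379 0.23634	trq: 4.95871 -0.22585
step 58	q: -0.90873 0.59441	qd: 0.27132 0.00720	tip: -0.12444 -0.26256 0.23769	trq: 4.93356 -0.24005
step 59	q: -0.90353 0.59455	qd: 0.24936 0.00702	tip: -0.12443 -0.26141 0.23894


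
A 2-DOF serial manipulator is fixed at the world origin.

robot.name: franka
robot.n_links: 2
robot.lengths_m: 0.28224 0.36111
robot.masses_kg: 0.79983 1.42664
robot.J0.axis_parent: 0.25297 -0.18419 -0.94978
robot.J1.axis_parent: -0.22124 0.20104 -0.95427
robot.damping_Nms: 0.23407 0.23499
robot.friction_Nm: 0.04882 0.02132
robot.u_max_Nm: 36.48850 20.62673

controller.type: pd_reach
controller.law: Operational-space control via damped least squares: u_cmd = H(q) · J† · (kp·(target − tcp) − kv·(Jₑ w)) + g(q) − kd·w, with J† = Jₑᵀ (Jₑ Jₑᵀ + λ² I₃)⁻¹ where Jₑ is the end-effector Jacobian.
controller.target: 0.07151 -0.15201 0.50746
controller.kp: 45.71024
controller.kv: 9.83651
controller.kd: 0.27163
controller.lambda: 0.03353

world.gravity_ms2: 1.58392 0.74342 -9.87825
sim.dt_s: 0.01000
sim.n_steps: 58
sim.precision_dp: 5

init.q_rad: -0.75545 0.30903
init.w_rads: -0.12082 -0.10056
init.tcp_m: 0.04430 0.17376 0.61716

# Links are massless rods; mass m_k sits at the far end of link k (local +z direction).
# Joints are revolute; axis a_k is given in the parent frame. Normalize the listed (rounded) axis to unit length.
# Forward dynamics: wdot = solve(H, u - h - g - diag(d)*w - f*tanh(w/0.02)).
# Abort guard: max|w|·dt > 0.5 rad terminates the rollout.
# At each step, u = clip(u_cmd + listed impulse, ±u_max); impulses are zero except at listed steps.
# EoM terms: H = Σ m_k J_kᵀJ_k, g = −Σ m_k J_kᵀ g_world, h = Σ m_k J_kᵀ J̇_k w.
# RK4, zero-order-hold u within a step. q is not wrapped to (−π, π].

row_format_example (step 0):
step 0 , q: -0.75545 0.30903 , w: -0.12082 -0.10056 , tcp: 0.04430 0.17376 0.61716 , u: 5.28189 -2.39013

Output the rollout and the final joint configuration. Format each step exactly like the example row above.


step 1 , q: -0.75367 0.30794 , w: 0.46269 -0.14052 , tcp: 0.04436 0.17330 0.61729 , u: 4.71735 -2.21185
step 2 , q: -0.74684 0.30574 , w: 0.90104 -0.29650 , tcp: 0.04463 0.17173 0.61771 , u: 4.24740 -2.01507
step 3 , q: -0.73597 0.30215 , w: 1.27302 -0.41987 , tcp: 0.04503 0.16922 0.61839 , u: 3.84012 -1.84268
step 4 , q: -0.72165 0.29748 , w: 1.58976 -0.51101 , tcp: 0.04552 0.16591 0.61927 , u: 3.48594 -1.69233
step 5 , q: -0.70441 0.29204 , w: 1.85795 -0.57678 , tcp: 0.04605 0.16193 0.62031 , u: 3.17729 -1.56009
step 6 , q: -0.68470 0.28604 , w: 2.08319 -0.62313 , tcp: 0.04657 0.15738 0.62147 , u: 2.90755 -1.44263
step 7 , q: -0.66293 0.27965 , w: 2.27046 -0.65468 , tcp: 0.04704 0.15237 0.62270 , u: 2.67096 -1.33730
step 8 , q: -0.63945 0.27301 , w: 2.42419 -0.67491 , tcp: 0.04743 0.14698 0.62400 , u: 2.46250 -1.24204
step 9 , q: -0.61458 0.26621 , w: 2.54830 -0.68648 , tcp: 0.04769 0.14127 0.62532 , u: 2.27789 -1.15520
step 10 , q: -0.58860 0.25934 , w: 2.64627 -0.69137 , tcp: 0.04782 0.13533 0.62665 , u: 2.11346 -1.07548
step 11 , q: -0.56175 0.25244 , w: 2.72117 -0.69109 , tcp: 0.04778 0.12919 0.62797 , u: 1.96613 -1.00185
step 12 , q: -0.53426 0.24557 , w: 2.77572 -0.68675 , tcp: 0.04758 0.12293 0.62927 , u: 1.83333 -0.93350
step 13 , q: -0.50631 0.23877 , w: 2.81231 -0.67921 , tcp: 0.04718 0.11658 0.63053 , u: 1.71290 -0.86980
step 14 , q: -0.47808 0.23205 , w: 2.83305 -0.66911 , tcp: 0.04661 0.11019 0.63174 , u: 1.60306 -0.81022
step 15 , q: -0.44970 0.22544 , w: 2.83982 -0.65693 , tcp: 0.04584 0.10380 0.63290 , u: 1.50236 -0.75436
step 16 , q: -0.42132 0.21897 , w: 2.83430 -0.64305 , tcp: 0.04489 0.09744 0.63400 , u: 1.40959 -0.70191
step 17 , q: -0.39305 0.21264 , w: 2.81796 -0.62775 , tcp: 0.04376 0.09115 0.63503 , u: 1.32378 -0.65259
step 18 , q: -0.36499 0.20647 , w: 2.79213 -0.61123 , tcp: 0.04247 0.08494 0.63600 , u: 1.24414 -0.60620
step 19 , q: -0.33723 0.20047 , w: 2.75802 -0.59365 , tcp: 0.04101 0.07884 0.63690 , u: 1.17002 -0.56257
step 20 , q: -0.30985 0.19465 , w: 2.71669 -0.57515 , tcp: 0.03941 0.07288 0.63772 , u: 1.10090 -0.52156
step 21 , q: -0.28291 0.18902 , w: 2.66914 -0.55582 , tcp: 0.03767 0.06706 0.63848 , u: 1.03637 -0.48305
step 22 , q: -0.25648 0.18359 , w: 2.61624 -0.53575 , tcp: 0.03582 0.06141 0.63917 , u: 0.97606 -0.44694
step 23 , q: -0.23060 0.17836 , w: 2.55880 -0.51499 , tcp: 0.03386 0.05593 0.63979 , u: 0.91971 -0.41312
step 24 , q: -0.20531 0.17334 , w: 2.49756 -0.49362 , tcp: 0.03181 0.05063 0.64035 , u: 0.86707 -0.38151
step 25 , q: -0.18065 0.16853 , w: 2.43319 -0.47167 , tcp: 0.02969 0.04553 0.64085 , u: 0.81793 -0.35204
step 26 , q: -0.15665 0.16395 , w: 2.36631 -0.44921 , tcp: 0.02751 0.04062 0.64129 , u: 0.77213 -0.32461
step 27 , q: -0.13332 0.15959 , w: 2.29748 -0.42629 , tcp: 0.02528 0.03591 0.64167 , u: 0.72951 -0.29916
step 28 , q: -0.11070 0.15546 , w: 2.22720 -0.40295 , tcp: 0.02301 0.03140 0.64200 , u: 0.68993 -0.27559
step 29 , q: -0.08878 0.15157 , w: 2.15596 -0.37924 , tcp: 0.02073 0.02708 0.64228 , u: 0.65325 -0.25384
step 30 , q: -0.06758 0.14791 , w: 2.08416 -0.35522 , tcp: 0.01844 0.02297 0.64252 , u: 0.61935 -0.23381
step 31 , q: -0.04709 0.14449 , w: 2.01220 -0.33094 , tcp: 0.01616 0.01905 0.64272 , u: 0.58810 -0.21543
step 32 , q: -0.02733 0.14132 , w: 1.94041 -0.30645 , tcp: 0.01389 0.01533 0.64288 , u: 0.55939 -0.19861
step 33 , q: -0.00828 0.13839 , w: 1.86912 -0.28181 , tcp: 0.01164 0.01179 0.64300 , u: 0.53310 -0.18326
step 34 , q: 0.01006 0.13571 , w: 1.79860 -0.25706 , tcp: 0.00942 0.00844 0.64310 , u: 0.50912 -0.16931
step 35 , q: 0.02770 0.13327 , w: 1.72909 -0.23227 , tcp: 0.00724 0.00526 0.64316 , u: 0.48731 -0.15667
step 36 , q: 0.04465 0.13108 , w: 1.66081 -0.20747 , tcp: 0.00511 0.00226 0.64320 , u: 0.46757 -0.14525
step 37 , q: 0.06092 0.12914 , w: 1.59395 -0.18273 , tcp: 0.00303 -0.00058 0.64322 , u: 0.44978 -0.13497
step 38 , q: 0.07654 0.12744 , w: 1.52868 -0.15808 , tcp: 0.00100 -0.00326 0.64323 , u: 0.43381 -0.12576
step 39 , q: 0.09151 0.12599 , w: 1.46512 -0.13356 , tcp: -0.00096 -0.00579 0.64321 , u: 0.41957 -0.11753
step 40 , q: 0.10585 0.12478 , w: 1.40341 -0.10923 , tcp: -0.00286 -0.00817 0.64318 , u: 0.40692 -0.11020
step 41 , q: 0.11958 0.12381 , w: 1.34362 -0.08511 , tcp: -0.00469 -0.01042 0.64314 , u: 0.39577 -0.10370
step 42 , q: 0.13273 0.12308 , w: 1.28580 -0.06133 , tcp: -0.00646 -0.01253 0.64309 , u: 0.38600 -0.09793
step 43 , q: 0.14531 0.12259 , w: 1.22967 -0.03867 , tcp: -0.00816 -0.01452 0.64303 , u: 0.37759 -0.09261
step 44 , q: 0.15733 0.12231 , w: 1.17287 -0.02246 , tcp: -0.00978 -0.01639 0.64296 , u: 0.37094 -0.08612
step 45 , q: 0.16880 0.12220 , w: 1.10944 -0.02609 , tcp: -0.01134 -0.01815 0.64289 , u: 0.36716 -0.07448
step 46 , q: 0.17973 0.12222 , w: 1.05516 -0.01596 , tcp: -0.01283 -0.01980 0.64281 , u: 0.36237 -0.06739
step 47 , q: 0.19015 0.12241 , w: 1.00870 0.00582 , tcp: -0.01425 -0.02135 0.64273 , u: 0.35704 -0.06425
step 48 , q: 0.20003 0.12261 , w: 0.95944 0.01599 , tcp: -0.01561 -0.02280 0.64265 , u: 0.35337 -0.05833
step 49 , q: 0.20941 0.12285 , w: 0.91345 0.02771 , tcp: -0.01690 -0.02417 0.64257 , u: 0.34988 -0.05339
step 50 , q: 0.21834 0.12322 , w: 0.87216 0.04472 , tcp: -0.01813 -0.02545 0.64248 , u: 0.34636 -0.05046
step 51 , q: 0.22687 0.12376 , w: 0.83332 0.06259 , tcp: -0.01930 -0.02666 0.64240 , u: 0.34336 -0.04821
step 52 , q: 0.23502 0.12448 , w: 0.79669 0.08095 , tcp: -0.02041 -0.02779 0.64232 , u: 0.34091 -0.04649
step 53 , q: 0.24281 0.12538 , w: 0.76183 0.09894 , tcp: -0.02146 -0.02886 0.64223 , u: 0.33904 -0.04502
step 54 , q: 0.25026 0.12647 , w: 0.72876 0.11669 , tcp: -0.02244 -0.02986 0.64215 , u: 0.33768 -0.04380
step 55 , q: 0.25739 0.12772 , w: 0.69741 0.13412 , tcp: -0.02337 -0.03080 0.64207 , u: 0.33677 -0.04276
step 56 , q: 0.26422 0.12915 , w: 0.66775 0.15125 , tcp: -0.02424 -0.03169 0.64199 , u: 0.33626 -0.04189
step 57 , q: 0.27075 0.13075 , w: 0.63973 0.16809 , tcp: -0.02506 -0.03252 0.64192 , u: 0.33608 -0.04115
step 58 , q: 0.27702 0.13252 , w: 0.61331 0.18465 , tcp: -0.02582 -0.03330 0.64184
final q (rad): 0.27702 0.13252


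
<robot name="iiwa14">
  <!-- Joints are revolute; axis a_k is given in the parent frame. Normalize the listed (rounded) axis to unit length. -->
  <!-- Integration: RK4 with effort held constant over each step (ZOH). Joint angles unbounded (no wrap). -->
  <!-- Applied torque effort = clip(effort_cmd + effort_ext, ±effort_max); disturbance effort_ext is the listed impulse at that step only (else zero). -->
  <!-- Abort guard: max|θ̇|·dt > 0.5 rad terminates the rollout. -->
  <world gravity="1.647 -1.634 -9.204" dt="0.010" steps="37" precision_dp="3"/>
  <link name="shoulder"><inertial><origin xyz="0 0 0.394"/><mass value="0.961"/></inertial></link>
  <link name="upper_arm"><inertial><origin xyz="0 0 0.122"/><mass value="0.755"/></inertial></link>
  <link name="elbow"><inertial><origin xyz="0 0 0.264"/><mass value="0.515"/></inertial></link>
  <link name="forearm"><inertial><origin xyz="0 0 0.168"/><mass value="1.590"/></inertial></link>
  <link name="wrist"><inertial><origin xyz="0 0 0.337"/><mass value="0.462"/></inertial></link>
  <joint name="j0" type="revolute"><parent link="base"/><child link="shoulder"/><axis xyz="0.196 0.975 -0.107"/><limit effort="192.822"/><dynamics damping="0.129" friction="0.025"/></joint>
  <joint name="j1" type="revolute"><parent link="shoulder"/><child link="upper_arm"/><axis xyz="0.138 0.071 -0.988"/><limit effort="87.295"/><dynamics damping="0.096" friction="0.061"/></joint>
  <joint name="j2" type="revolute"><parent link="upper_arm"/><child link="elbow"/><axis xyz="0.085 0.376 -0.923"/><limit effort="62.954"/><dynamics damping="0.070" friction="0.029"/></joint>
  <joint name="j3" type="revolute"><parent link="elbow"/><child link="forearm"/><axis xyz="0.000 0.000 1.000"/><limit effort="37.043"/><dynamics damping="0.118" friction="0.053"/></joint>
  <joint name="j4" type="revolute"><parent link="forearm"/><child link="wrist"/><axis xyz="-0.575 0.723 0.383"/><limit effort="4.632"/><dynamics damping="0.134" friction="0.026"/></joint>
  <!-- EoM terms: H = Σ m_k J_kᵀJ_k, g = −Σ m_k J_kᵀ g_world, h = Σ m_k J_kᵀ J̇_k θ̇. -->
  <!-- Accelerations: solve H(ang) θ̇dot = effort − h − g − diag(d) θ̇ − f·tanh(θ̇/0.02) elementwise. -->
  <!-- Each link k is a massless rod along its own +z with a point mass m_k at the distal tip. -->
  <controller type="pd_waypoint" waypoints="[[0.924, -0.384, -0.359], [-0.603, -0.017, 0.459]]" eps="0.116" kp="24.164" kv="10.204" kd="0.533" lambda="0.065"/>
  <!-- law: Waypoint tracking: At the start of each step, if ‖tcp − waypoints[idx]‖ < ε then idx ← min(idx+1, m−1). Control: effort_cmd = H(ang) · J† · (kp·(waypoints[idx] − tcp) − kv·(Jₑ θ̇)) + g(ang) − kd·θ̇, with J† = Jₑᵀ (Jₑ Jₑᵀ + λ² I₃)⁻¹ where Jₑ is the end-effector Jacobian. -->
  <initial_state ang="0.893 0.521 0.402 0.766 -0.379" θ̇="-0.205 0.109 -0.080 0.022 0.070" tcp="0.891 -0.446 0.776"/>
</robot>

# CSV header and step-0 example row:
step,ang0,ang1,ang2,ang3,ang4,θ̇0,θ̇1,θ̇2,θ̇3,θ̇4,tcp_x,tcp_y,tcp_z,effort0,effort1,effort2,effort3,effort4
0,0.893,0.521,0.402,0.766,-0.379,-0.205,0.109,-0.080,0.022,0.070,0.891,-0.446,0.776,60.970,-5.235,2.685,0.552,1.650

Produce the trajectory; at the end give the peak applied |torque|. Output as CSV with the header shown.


step,ang0,ang1,ang2,ang3,ang4,θ̇0,θ̇1,θ̇2,θ̇3,θ̇4,tcp_x,tcp_y,tcp_z,effort0,effort1,effort2,effort3,effort4
1,0.893,0.519,0.400,0.765,-0.383,0.178,-0.467,-0.350,-0.188,-0.901,0.890,-0.446,0.777,53.984,-4.597,2.289,0.574,1.902
2,0.897,0.514,0.393,0.764,-0.395,0.575,-0.458,-1.067,-0.029,-1.496,0.890,-0.446,0.775,46.833,-4.227,2.147,0.405,1.904
3,0.904,0.507,0.382,0.762,-0.413,0.876,-0.943,-1.177,-0.421,-2.022,0.892,-0.447,0.772,39.879,-3.499,1.801,0.543,1.852
4,0.914,0.498,0.367,0.758,-0.434,1.201,-0.856,-1.795,-0.295,-2.280,0.894,-0.448,0.766,32.547,-3.084,1.671,0.385,1.651
5,0.927,0.487,0.349,0.754,-0.459,1.430,-1.320,-1.775,-0.672,-2.546,0.898,-0.449,0.757,25.518,-2.320,1.300,0.499,1.467
6,0.943,0.475,0.329,0.747,-0.484,1.685,-1.206,-2.271,-0.608,-2.585,0.903,-0.451,0.747,18.496,-1.908,1.164,0.354,1.178
7,0.961,0.461,0.307,0.740,-0.510,1.852,-1.593,-2.178,-0.908,-2.659,0.909,-0.453,0.735,11.966,-1.219,0.787,0.401,0.935
8,0.980,0.446,0.283,0.731,-0.537,2.039,-1.488,-2.499,-0.898,-2.558,0.916,-0.455,0.720,5.878,-0.852,0.627,0.265,0.627
9,1.001,0.429,0.259,0.721,-0.562,2.154,-1.742,-2.361,-1.099,-2.493,0.924,-0.458,0.704,0.436,-0.318,0.280,0.240,0.372
10,1.023,0.413,0.235,0.710,-0.586,2.277,-1.638,-2.485,-1.107,-2.314,0.932,-0.461,0.687,-4.317,-0.032,0.101,0.101,0.087
11,1.046,0.396,0.211,0.698,-0.608,2.350,-1.733,-2.302,-1.208,-2.166,0.941,-0.464,0.668,-8.377,0.325,-0.193,0.015,-0.150
12,1.070,0.379,0.188,0.686,-0.629,2.420,-1.598,-2.248,-1.197,-1.961,0.950,-0.468,0.648,-11.713,0.514,-0.375,-0.131,-0.389
13,1.095,0.363,0.167,0.674,-0.648,2.458,-1.538,-2.015,-1.212,-1.785,0.959,-0.472,0.627,-14.431,0.712,-0.610,-0.254,-0.587
14,1.119,0.349,0.148,0.662,-0.665,2.491,-1.349,-1.830,-1.171,-1.596,0.968,-0.476,0.605,-16.560,0.807,-0.781,-0.399,-0.772
15,1.144,0.336,0.131,0.650,-0.680,2.506,-1.175,-1.560,-1.136,-1.438,0.978,-0.481,0.582,-18.246,0.884,-0.969,-0.527,-0.925
16,1.169,0.326,0.116,0.639,-0.693,2.517,-0.943,-1.310,-1.085,-1.296,0.987,-0.485,0.559,-19.571,0.905,-1.127,-0.652,-1.058
17,1.195,0.317,0.105,0.629,-0.706,2.521,-0.718,-1.038,-1.046,-1.185,0.995,-0.490,0.535,-20.675,0.909,-1.290,-0.757,-1.168
18,1.220,0.311,0.095,0.618,-0.717,2.525,-0.482,-0.788,-1.014,-1.100,1.004,-0.494,0.511,-21.650,0.889,-1.445,-0.845,-1.262
19,1.245,0.307,0.089,0.608,-0.728,2.528,-0.263,-0.550,-0.998,-1.042,1.012,-0.499,0.487,-22.604,0.861,-1.605,-0.914,-1.342
20,1.270,0.306,0.084,0.598,-0.738,2.532,-0.057,-0.339,-0.993,-1.007,1.019,-0.503,0.463,-23.607,0.825,-1.769,-0.966,-1.412
21,1.296,0.306,0.082,0.588,-0.748,2.530,0.048,-0.091,-1.019,-1.012,1.026,-0.508,0.438,-24.806,0.828,-1.990,-0.995,-1.465
22,1.321,0.307,0.082,0.578,-0.758,2.536,0.185,0.052,-1.034,-1.016,1.033,-0.512,0.413,-26.132,0.802,-2.178,-1.023,-1.525
23,1.346,0.310,0.083,0.568,-0.769,2.546,0.345,0.119,-1.040,-1.017,1.039,-0.515,0.388,-27.563,0.755,-2.347,-1.049,-1.588
24,1.372,0.314,0.085,0.557,-0.779,2.546,0.423,0.238,-1.053,-1.039,1.044,-0.519,0.364,-29.176,0.740,-2.574,-1.065,-1.643
25,1.397,0.318,0.087,0.547,-0.789,2.544,0.517,0.306,-1.049,-1.052,1.049,-0.522,0.339,-30.853,0.709,-2.788,-1.083,-1.704
26,1.423,0.324,0.091,0.536,-0.800,2.536,0.577,0.378,-1.042,-1.068,1.053,-0.525,0.314,-32.602,0.688,-3.018,-1.095,-1.764
27,1.448,0.330,0.095,0.526,-0.811,2.523,0.630,0.426,-1.026,-1.078,1.057,-0.528,0.289,-34.349,0.667,-3.240,-1.105,-1.826
28,1.473,0.336,0.099,0.516,-0.821,2.504,0.663,0.466,-1.006,-1.084,1.060,-0.531,0.265,-36.057,0.651,-3.457,-1.109,-1.887
29,1.498,0.343,0.104,0.506,-0.832,2.480,0.685,0.491,-0.981,-1.083,1.063,-0.533,0.240,-37.671,0.639,-3.657,-1.109,-1.947
30,1.523,0.350,0.109,0.496,-0.843,2.449,0.694,0.508,-0.952,-1.076,1.065,-0.535,0.216,-39.157,0.633,-3.840,-1.104,-2.005
31,1.547,0.357,0.114,0.487,-0.854,2.413,0.694,0.516,-0.922,-1.063,1.067,-0.537,0.193,-40.483,0.630,-3.999,-1.094,-2.060
32,1.571,0.364,0.119,0.478,-0.864,2.371,0.685,0.517,-0.891,-1.044,1.069,-0.538,0.169,-41.630,0.632,-4.134,-1.079,-2.111
33,1.594,0.371,0.124,0.469,-0.875,2.325,0.670,0.512,-0.859,-1.020,1.069,-0.539,0.146,-42.589,0.638,-4.245,-1.060,-2.158
34,1.617,0.377,0.130,0.461,-0.885,2.275,0.650,0.503,-0.827,-0.993,1.070,-0.540,0.123,-43.357,0.646,-4.330,-1.037,-2.199
35,1.640,0.384,0.135,0.452,-0.894,2.221,0.627,0.490,-0.795,-0.963,1.070,-0.541,0.101,-43.941,0.656,-4.393,-1.011,-2.234
36,1.662,0.390,0.139,0.445,-0.904,2.164,0.601,0.475,-0.765,-0.931,1.070,-0.541,0.079,-44.349,0.667,-4.433,-0.982,-2.263
37,1.683,0.396,0.144,0.437,-0.913,2.104,0.574,0.458,-0.735,-0.899,1.070,-0.542,0.058,,,,,
# max |effort| (N·m): 60.970


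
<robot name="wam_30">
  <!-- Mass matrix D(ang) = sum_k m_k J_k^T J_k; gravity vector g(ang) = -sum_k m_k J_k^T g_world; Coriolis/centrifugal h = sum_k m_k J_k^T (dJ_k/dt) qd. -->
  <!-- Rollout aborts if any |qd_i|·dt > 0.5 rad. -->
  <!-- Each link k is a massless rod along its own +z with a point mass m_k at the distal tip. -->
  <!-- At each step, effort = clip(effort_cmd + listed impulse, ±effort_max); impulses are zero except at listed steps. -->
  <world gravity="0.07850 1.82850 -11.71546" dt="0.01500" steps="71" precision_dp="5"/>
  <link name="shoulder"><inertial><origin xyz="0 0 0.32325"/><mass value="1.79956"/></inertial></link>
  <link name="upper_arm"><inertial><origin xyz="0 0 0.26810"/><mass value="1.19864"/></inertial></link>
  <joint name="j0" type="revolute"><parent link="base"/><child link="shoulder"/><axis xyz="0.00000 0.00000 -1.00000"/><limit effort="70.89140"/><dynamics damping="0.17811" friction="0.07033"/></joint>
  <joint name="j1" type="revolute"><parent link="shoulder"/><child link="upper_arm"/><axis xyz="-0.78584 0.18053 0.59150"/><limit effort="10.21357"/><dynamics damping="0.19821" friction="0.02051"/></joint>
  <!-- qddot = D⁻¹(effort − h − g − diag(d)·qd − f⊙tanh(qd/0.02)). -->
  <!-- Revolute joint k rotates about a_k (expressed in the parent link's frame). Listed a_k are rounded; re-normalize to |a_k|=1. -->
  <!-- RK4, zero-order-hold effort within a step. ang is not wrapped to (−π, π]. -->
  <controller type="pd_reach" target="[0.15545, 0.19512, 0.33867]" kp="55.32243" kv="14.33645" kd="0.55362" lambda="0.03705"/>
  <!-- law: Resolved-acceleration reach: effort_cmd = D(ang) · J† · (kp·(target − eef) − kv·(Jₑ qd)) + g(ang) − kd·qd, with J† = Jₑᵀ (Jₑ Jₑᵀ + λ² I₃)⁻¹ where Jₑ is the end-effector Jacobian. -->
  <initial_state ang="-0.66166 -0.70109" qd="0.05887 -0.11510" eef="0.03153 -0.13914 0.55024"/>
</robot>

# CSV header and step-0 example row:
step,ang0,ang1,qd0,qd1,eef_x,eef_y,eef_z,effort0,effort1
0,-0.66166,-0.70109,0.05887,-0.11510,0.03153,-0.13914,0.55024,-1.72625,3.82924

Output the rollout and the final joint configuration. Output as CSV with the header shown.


step,ang0,ang1,qd0,qd1,eef_x,eef_y,eef_z,effort0,effort1
1,-0.66743,-0.69846,-0.80406,0.46145,0.03234,-0.13847,0.55053,-0.90426,2.94733
2,-0.68229,-0.68867,-1.17897,0.84068,0.03440,-0.13616,0.55163,-0.54029,2.35057
3,-0.70147,-0.67433,-1.38110,1.07007,0.03693,-0.13280,0.55320,-0.34946,1.95359
4,-0.72309,-0.65730,-1.50314,1.20015,0.03959,-0.12879,0.55503,-0.24108,1.68455
5,-0.74621,-0.63880,-1.58094,1.26660,0.04221,-0.12436,0.55698,-0.17695,1.49517
6,-0.77030,-0.61962,-1.63078,1.29249,0.04469,-0.11970,0.55895,-0.13841,1.35507
7,-0.79499,-0.60025,-1.66120,1.29228,0.04698,-0.11490,0.56088,-0.11529,1.24562
8,-0.82004,-0.58101,-1.67720,1.27497,0.04904,-0.11006,0.56275,-0.10171,1.15559
9,-0.84524,-0.56212,-1.68189,1.24617,0.05087,-0.10523,0.56453,-0.09413,1.07826
10,-0.87045,-0.54372,-1.67738,1.20944,0.05246,-0.10047,0.56621,-0.09038,1.00968
11,-0.89553,-0.52591,-1.66519,1.16707,0.05382,-0.09580,0.56780,-0.08912,0.94755
12,-0.92038,-0.50877,-1.64650,1.12059,0.05495,-0.09127,0.56927,-0.08947,0.89056
13,-0.94491,-0.49235,-1.62237,1.07108,0.05588,-0.08689,0.57065,-0.09086,0.83798
14,-0.96904,-0.47668,-1.59375,1.01932,0.05662,-0.08267,0.57192,-0.09288,0.78939
15,-0.99272,-0.46181,-1.56156,0.96595,0.05719,-0.07865,0.57309,-0.09524,0.74457
16,-1.01589,-0.44774,-1.52667,0.91147,0.05761,-0.07482,0.57417,-0.09771,0.70338
17,-1.03853,-0.43450,-1.48992,0.85631,0.05791,-0.07119,0.57515,-0.10014,0.66570
18,-1.06060,-0.42208,-1.45206,0.80085,0.05810,-0.06777,0.57605,-0.10242,0.63144
19,-1.08211,-0.41049,-1.41380,0.74542,0.05821,-0.06455,0.57687,-0.10447,0.60047
20,-1.10303,-0.39974,-1.37576,0.69031,0.05825,-0.06153,0.57761,-0.10626,0.57268
21,-1.12340,-0.38980,-1.33849,0.63578,0.05824,-0.05872,0.57827,-0.10777,0.54791
22,-1.14321,-0.38068,-1.30244,0.58203,0.05821,-0.05609,0.57887,-0.10900,0.52603
23,-1.16249,-0.37235,-1.26800,0.52925,0.05816,-0.05365,0.57941,-0.10998,0.50687
24,-1.18127,-0.36481,-1.23547,0.47758,0.05812,-0.05139,0.57988,-0.11074,0.49026
25,-1.19957,-0.35803,-1.20510,0.42713,0.05809,-0.04929,0.58030,-0.11130,0.47605
26,-1.21744,-0.35200,-1.17706,0.37798,0.05808,-0.04735,0.58066,-0.11170,0.46407
27,-1.23490,-0.34669,-1.15148,0.33018,0.05811,-0.04556,0.58098,-0.11200,0.45419
28,-1.25200,-0.34209,-1.12843,0.28376,0.05819,-0.04391,0.58125,-0.11221,0.44627
29,-1.26877,-0.33818,-1.10795,0.23871,0.05831,-0.04238,0.58148,-0.11237,0.44016
30,-1.28525,-0.33493,-1.09006,0.19504,0.05849,-0.04097,0.58166,-0.11252,0.43577
31,-1.30148,-0.33232,-1.07473,0.15271,0.05873,-0.03966,0.58181,-0.11268,0.43297
32,-1.31751,-0.33034,-1.06193,0.11167,0.05904,-0.03846,0.58193,-0.11287,0.43168
33,-1.33336,-0.32897,-1.05159,0.07188,0.05941,-0.03734,0.58200,-0.11311,0.43182
34,-1.34907,-0.32818,-1.04362,0.03337,0.05986,-0.03630,0.58205,-0.11343,0.43317
35,-1.36468,-0.32795,-1.03746,-0.00177,0.06038,-0.03534,0.58206,-0.11404,0.43278
36,-1.38021,-0.32820,-1.03325,-0.03044,0.06096,-0.03442,0.58205,-0.11454,0.42611
37,-1.39570,-0.32887,-1.03227,-0.05942,0.06161,-0.03356,0.58201,-0.11414,0.42183
38,-1.41118,-0.32999,-1.03201,-0.08995,0.06231,-0.03273,0.58195,-0.11448,0.42170
39,-1.42667,-0.33157,-1.03377,-0.12135,0.06309,-0.03194,0.58186,-0.11475,0.42479
40,-1.44220,-0.33363,-1.03684,-0.15301,0.06394,-0.03118,0.58174,-0.11539,0.43028
41,-1.45779,-0.33616,-1.04170,-0.18461,0.06487,-0.03045,0.58159,-0.11605,0.43768
42,-1.47346,-0.33916,-1.04800,-0.21594,0.06588,-0.02975,0.58142,-0.11690,0.44666
43,-1.48924,-0.34263,-1.05586,-0.24690,0.06697,-0.02906,0.58122,-0.11779,0.45700
44,-1.50514,-0.34656,-1.06506,-0.27745,0.06814,-0.02838,0.58099,-0.11879,0.46857
45,-1.52120,-0.35094,-1.07558,-0.30758,0.06940,-0.02771,0.58073,-0.11983,0.48129
46,-1.53742,-0.35578,-1.08727,-0.33730,0.07073,-0.02704,0.58043,-0.12092,0.49509
47,-1.55382,-0.36105,-1.10003,-0.36663,0.07214,-0.02636,0.58011,-0.12204,0.50994
48,-1.57043,-0.36676,-1.11373,-0.39559,0.07364,-0.02567,0.57976,-0.12318,0.52581
49,-1.58724,-0.37291,-1.12826,-0.42421,0.07521,-0.02496,0.57937,-0.12430,0.54269
50,-1.60428,-0.37948,-1.14349,-0.45251,0.07686,-0.02423,0.57895,-0.12540,0.56057
51,-1.62155,-0.38647,-1.15929,-0.48050,0.07859,-0.02348,0.57849,-0.12646,0.57944
52,-1.63906,-0.39388,-1.17554,-0.50821,0.08040,-0.02269,0.57800,-0.12746,0.59930
53,-1.65682,-0.40170,-1.19212,-0.53564,0.08228,-0.02186,0.57748,-0.12837,0.62012
54,-1.67483,-0.40993,-1.20890,-0.56280,0.08423,-0.02098,0.57691,-0.12917,0.64192
55,-1.69309,-0.41857,-1.22576,-0.58968,0.08625,-0.02006,0.57630,-0.12984,0.66467
56,-1.71160,-0.42761,-1.24257,-0.61629,0.08834,-0.01908,0.57566,-0.13036,0.68836
57,-1.73036,-0.43704,-1.25921,-0.64260,0.09050,-0.01805,0.57497,-0.13069,0.71300
58,-1.74937,-0.44687,-1.27557,-0.66860,0.09272,-0.01695,0.57423,-0.13082,0.73854
59,-1.76862,-0.45708,-1.29154,-0.69427,0.09500,-0.01579,0.57346,-0.13072,0.76499
60,-1.78811,-0.46767,-1.30700,-0.71958,0.09733,-0.01456,0.57263,-0.13036,0.79230
61,-1.80782,-0.47864,-1.32185,-0.74449,0.09972,-0.01325,0.57176,-0.12973,0.82046
62,-1.82775,-0.48999,-1.33599,-0.76898,0.10215,-0.01187,0.57084,-0.12879,0.84943
63,-1.84789,-0.50169,-1.34934,-0.79300,0.10463,-0.01041,0.56987,-0.12753,0.87918
64,-1.86822,-0.51375,-1.36180,-0.81651,0.10715,-0.00886,0.56885,-0.12592,0.90966
65,-1.88873,-0.52616,-1.37330,-0.83947,0.10970,-0.00723,0.56777,-0.12395,0.94084
66,-1.90940,-0.53891,-1.38377,-0.86181,0.11227,-0.00552,0.56665,-0.12159,0.97266
67,-1.93022,-0.55199,-1.39315,-0.88351,0.11488,-0.00372,0.56546,-0.11883,1.00506
68,-1.95117,-0.56539,-1.40139,-0.90450,0.11750,-0.00183,0.56423,-0.11567,1.03800
69,-1.97224,-0.57910,-1.40844,-0.92473,0.12013,0.00014,0.56293,-0.11208,1.07140
70,-1.99341,-0.59311,-1.41426,-0.94416,0.12276,0.00221,0.56158,-0.10806,1.10521
71,-2.01465,-0.60740,-1.41884,-0.96274,0.12540,0.00436,0.56017,,
# final ang (rad): -2.01465 -0.60740


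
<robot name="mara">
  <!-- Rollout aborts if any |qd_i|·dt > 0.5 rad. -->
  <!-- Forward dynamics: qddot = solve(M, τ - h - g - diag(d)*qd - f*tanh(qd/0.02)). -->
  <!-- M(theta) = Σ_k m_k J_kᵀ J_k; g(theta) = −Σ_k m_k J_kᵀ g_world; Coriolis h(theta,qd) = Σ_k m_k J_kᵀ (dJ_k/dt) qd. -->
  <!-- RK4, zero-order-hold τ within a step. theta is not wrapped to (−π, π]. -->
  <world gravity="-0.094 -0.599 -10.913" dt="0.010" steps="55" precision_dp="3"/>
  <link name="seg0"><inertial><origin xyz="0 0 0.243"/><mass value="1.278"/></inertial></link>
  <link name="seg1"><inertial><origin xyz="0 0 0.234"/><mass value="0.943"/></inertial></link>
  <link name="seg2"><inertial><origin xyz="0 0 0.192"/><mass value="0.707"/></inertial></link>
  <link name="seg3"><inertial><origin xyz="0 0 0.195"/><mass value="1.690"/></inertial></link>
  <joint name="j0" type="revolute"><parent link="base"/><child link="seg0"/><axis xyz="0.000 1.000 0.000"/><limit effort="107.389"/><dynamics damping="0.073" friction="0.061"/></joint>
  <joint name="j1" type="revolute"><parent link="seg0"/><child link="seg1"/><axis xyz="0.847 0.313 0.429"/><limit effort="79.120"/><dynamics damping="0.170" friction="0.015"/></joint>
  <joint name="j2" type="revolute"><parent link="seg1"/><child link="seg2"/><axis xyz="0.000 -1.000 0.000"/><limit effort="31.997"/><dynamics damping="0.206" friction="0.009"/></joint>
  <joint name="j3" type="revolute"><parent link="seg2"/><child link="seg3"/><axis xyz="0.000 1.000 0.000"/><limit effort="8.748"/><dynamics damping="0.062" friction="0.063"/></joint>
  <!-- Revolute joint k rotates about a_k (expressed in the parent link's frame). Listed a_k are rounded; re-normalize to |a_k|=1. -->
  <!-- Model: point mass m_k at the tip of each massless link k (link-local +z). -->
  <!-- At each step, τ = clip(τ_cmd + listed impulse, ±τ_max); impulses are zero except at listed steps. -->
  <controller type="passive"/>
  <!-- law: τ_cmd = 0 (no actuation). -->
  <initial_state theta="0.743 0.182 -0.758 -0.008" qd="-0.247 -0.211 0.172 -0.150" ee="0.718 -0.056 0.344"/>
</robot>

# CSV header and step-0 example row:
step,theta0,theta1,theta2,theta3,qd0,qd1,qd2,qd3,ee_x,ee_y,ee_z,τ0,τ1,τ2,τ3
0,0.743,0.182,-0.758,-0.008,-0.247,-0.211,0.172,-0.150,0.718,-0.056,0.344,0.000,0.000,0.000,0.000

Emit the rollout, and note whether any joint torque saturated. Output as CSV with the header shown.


step,theta0,theta1,theta2,theta3,qd0,qd1,qd2,qd3,ee_x,ee_y,ee_z,τ0,τ1,τ2,τ3
1,0.741,0.180,-0.757,-0.011,-0.151,-0.161,-0.042,-0.414,0.717,-0.056,0.346,0.000,0.000,0.000,0.000
2,0.740,0.179,-0.759,-0.016,-0.054,-0.112,-0.223,-0.615,0.717,-0.056,0.348,0.000,0.000,0.000,0.000
3,0.740,0.178,-0.762,-0.023,0.044,-0.063,-0.384,-0.777,0.716,-0.055,0.348,0.000,0.000,0.000,0.000
4,0.741,0.178,-0.766,-0.031,0.143,-0.015,-0.528,-0.908,0.717,-0.055,0.348,0.000,0.000,0.000,0.000
5,0.743,0.178,-0.772,-0.041,0.245,0.032,-0.654,-1.011,0.717,-0.055,0.346,0.000,0.000,0.000,0.000
6,0.746,0.178,-0.779,-0.052,0.351,0.078,-0.762,-1.092,0.718,-0.055,0.343,0.000,0.000,0.000,0.000
7,0.750,0.179,-0.787,-0.063,0.460,0.123,-0.854,-1.155,0.720,-0.055,0.339,0.000,0.000,0.000,0.000
8,0.755,0.181,-0.796,-0.075,0.573,0.167,-0.929,-1.202,0.722,-0.056,0.334,0.000,0.000,0.000,0.000
9,0.761,0.182,-0.806,-0.087,0.692,0.209,-0.988,-1.235,0.724,-0.056,0.327,0.000,0.000,0.000,0.000
10,0.769,0.185,-0.816,-0.099,0.816,0.251,-1.030,-1.256,0.726,-0.056,0.320,0.000,0.000,0.000,0.000
11,0.778,0.187,-0.827,-0.112,0.946,0.290,-1.053,-1.265,0.729,-0.057,0.311,0.000,0.000,0.000,0.000
12,0.788,0.191,-0.837,-0.125,1.083,0.327,-1.058,-1.262,0.732,-0.057,0.302,0.000,0.000,0.000,0.000
13,0.799,0.194,-0.848,-0.137,1.227,0.362,-1.043,-1.249,0.735,-0.058,0.291,0.000,0.000,0.000,0.000
14,0.812,0.198,-0.858,-0.150,1.379,0.393,-1.007,-1.224,0.738,-0.059,0.279,0.000,0.000,0.000,0.000
15,0.827,0.202,-0.868,-0.162,1.539,0.420,-0.948,-1.189,0.742,-0.060,0.266,0.000,0.000,0.000,0.000
16,0.843,0.206,-0.877,-0.173,1.708,0.442,-0.865,-1.141,0.746,-0.061,0.251,0.000,0.000,0.000,0.000
17,0.861,0.211,-0.885,-0.184,1.886,0.457,-0.757,-1.082,0.750,-0.062,0.236,0.000,0.000,0.000,0.000
18,0.881,0.215,-0.892,-0.195,2.074,0.466,-0.621,-1.010,0.754,-0.063,0.220,0.000,0.000,0.000,0.000
19,0.903,0.220,-0.897,-0.205,2.272,0.466,-0.457,-0.925,0.759,-0.064,0.202,0.000,0.000,0.000,0.000
20,0.926,0.225,-0.901,-0.213,2.481,0.456,-0.263,-0.827,0.763,-0.065,0.183,0.000,0.000,0.000,0.000
21,0.952,0.229,-0.902,-0.221,2.701,0.436,-0.036,-0.715,0.767,-0.067,0.163,0.000,0.000,0.000,0.000
22,0.980,0.233,-0.901,-0.228,2.932,0.404,0.220,-0.598,0.772,-0.068,0.142,0.000,0.000,0.000,0.000
23,1.011,0.237,-0.898,-0.233,3.175,0.360,0.513,-0.466,0.776,-0.070,0.120,0.000,0.000,0.000,0.000
24,1.044,0.240,-0.891,-0.237,3.431,0.302,0.847,-0.317,0.781,-0.071,0.096,0.000,0.000,0.000,0.000
25,1.080,0.243,-0.881,-0.239,3.699,0.231,1.223,-0.150,0.785,-0.073,0.072,0.000,0.000,0.000,0.000
26,1.118,0.245,-0.866,-0.240,3.980,0.148,1.633,0.005,0.789,-0.075,0.047,0.000,0.000,0.000,0.000
27,1.159,0.246,-0.848,-0.239,4.276,0.053,2.041,0.059,0.793,-0.077,0.020,0.000,0.000,0.000,0.000
28,1.204,0.246,-0.825,-0.239,4.587,-0.052,2.508,0.141,0.796,-0.079,-0.008,0.000,0.000,0.000,0.000
29,1.251,0.245,-0.798,-0.237,4.911,-0.162,3.047,0.268,0.799,-0.080,-0.036,0.000,0.000,0.000,0.000
30,1.302,0.243,-0.764,-0.233,5.251,-0.277,3.661,0.441,0.802,-0.082,-0.065,0.000,0.000,0.000,0.000
31,1.356,0.239,-0.724,-0.228,5.608,-0.393,4.357,0.663,0.804,-0.084,-0.096,0.000,0.000,0.000,0.000
32,1.414,0.235,-0.677,-0.220,5.981,-0.505,5.141,0.936,0.806,-0.086,-0.127,0.000,0.000,0.000,0.000
33,1.476,0.229,-0.621,-0.209,6.372,-0.610,6.015,1.260,0.807,-0.088,-0.159,0.000,0.000,0.000,0.000
34,1.542,0.223,-0.556,-0.194,6.781,-0.703,6.974,1.629,0.806,-0.089,-0.191,0.000,0.000,0.000,0.000
35,1.612,0.215,-0.481,-0.176,7.204,-0.781,7.997,2.021,0.805,-0.091,-0.224,0.000,0.000,0.000,0.000
36,1.686,0.207,-0.396,-0.154,7.632,-0.840,9.026,2.381,0.802,-0.092,-0.257,0.000,0.000,0.000,0.000
37,1.764,0.199,-0.301,-0.129,8.039,-0.877,9.940,2.599,0.797,-0.092,-0.290,0.000,0.000,0.000,0.000
38,1.846,0.190,-0.198,-0.103,8.384,-0.889,10.538,2.495,0.789,-0.092,-0.323,0.000,0.000,0.000,0.000
39,1.931,0.181,-0.092,-0.081,8.614,-0.880,10.584,1.884,0.778,-0.092,-0.356,0.000,0.000,0.000,0.000
40,2.018,0.172,0.011,-0.067,8.694,-0.858,9.956,0.729,0.764,-0.090,-0.388,0.000,0.000,0.000,0.000
41,2.105,0.164,0.105,-0.067,8.638,-0.836,8.824,-0.650,0.746,-0.088,-0.419,0.000,0.000,0.000,0.000
42,2.190,0.155,0.187,-0.080,8.485,-0.824,7.422,-1.953,0.725,-0.085,-0.450,0.000,0.000,0.000,0.000
43,2.274,0.147,0.253,-0.105,8.273,-0.827,5.929,-3.020,0.700,-0.082,-0.481,0.000,0.000,0.000,0.000
44,2.356,0.139,0.305,-0.139,8.032,-0.846,4.509,-3.689,0.672,-0.078,-0.512,0.000,0.000,0.000,0.000
45,2.435,0.130,0.344,-0.177,7.779,-0.879,3.242,-3.912,0.642,-0.073,-0.542,0.000,0.000,0.000,0.000
46,2.511,0.121,0.371,-0.216,7.522,-0.922,2.147,-3.715,0.608,-0.068,-0.573,0.000,0.000,0.000,0.000
47,2.585,0.112,0.387,-0.250,7.260,-0.972,1.214,-3.154,0.572,-0.063,-0.604,0.000,0.000,0.000,0.000
48,2.657,0.102,0.396,-0.278,6.990,-1.024,0.420,-2.292,0.534,-0.057,-0.634,0.000,0.000,0.000,0.000
49,2.725,0.091,0.396,-0.295,6.706,-1.074,-0.258,-1.183,0.493,-0.051,-0.665,0.000,0.000,0.000,0.000
50,2.791,0.080,0.391,-0.301,6.401,-1.119,-0.859,0.096,0.449,-0.045,-0.696,0.000,0.000,0.000,0.000
51,2.853,0.069,0.379,-0.294,6.057,-1.156,-1.487,1.365,0.403,-0.039,-0.726,0.000,0.000,0.000,0.000
52,2.912,0.057,0.361,-0.273,5.681,-1.185,-2.062,2.752,0.354,-0.032,-0.755,0.000,0.000,0.000,0.000
53,2.966,0.045,0.338,-0.239,5.269,-1.205,-2.637,4.155,0.302,-0.025,-0.783,0.000,0.000,0.000,0.000
54,3.017,0.033,0.308,-0.190,4.822,-1.219,-3.284,5.420,0.248,-0.019,-0.808,0.000,0.000,0.000,0.000
55,3.063,0.021,0.271,-0.131,4.355,-1.230,-4.078,6.337,0.190,-0.012,-0.830,,,,
# any joint saturated: no


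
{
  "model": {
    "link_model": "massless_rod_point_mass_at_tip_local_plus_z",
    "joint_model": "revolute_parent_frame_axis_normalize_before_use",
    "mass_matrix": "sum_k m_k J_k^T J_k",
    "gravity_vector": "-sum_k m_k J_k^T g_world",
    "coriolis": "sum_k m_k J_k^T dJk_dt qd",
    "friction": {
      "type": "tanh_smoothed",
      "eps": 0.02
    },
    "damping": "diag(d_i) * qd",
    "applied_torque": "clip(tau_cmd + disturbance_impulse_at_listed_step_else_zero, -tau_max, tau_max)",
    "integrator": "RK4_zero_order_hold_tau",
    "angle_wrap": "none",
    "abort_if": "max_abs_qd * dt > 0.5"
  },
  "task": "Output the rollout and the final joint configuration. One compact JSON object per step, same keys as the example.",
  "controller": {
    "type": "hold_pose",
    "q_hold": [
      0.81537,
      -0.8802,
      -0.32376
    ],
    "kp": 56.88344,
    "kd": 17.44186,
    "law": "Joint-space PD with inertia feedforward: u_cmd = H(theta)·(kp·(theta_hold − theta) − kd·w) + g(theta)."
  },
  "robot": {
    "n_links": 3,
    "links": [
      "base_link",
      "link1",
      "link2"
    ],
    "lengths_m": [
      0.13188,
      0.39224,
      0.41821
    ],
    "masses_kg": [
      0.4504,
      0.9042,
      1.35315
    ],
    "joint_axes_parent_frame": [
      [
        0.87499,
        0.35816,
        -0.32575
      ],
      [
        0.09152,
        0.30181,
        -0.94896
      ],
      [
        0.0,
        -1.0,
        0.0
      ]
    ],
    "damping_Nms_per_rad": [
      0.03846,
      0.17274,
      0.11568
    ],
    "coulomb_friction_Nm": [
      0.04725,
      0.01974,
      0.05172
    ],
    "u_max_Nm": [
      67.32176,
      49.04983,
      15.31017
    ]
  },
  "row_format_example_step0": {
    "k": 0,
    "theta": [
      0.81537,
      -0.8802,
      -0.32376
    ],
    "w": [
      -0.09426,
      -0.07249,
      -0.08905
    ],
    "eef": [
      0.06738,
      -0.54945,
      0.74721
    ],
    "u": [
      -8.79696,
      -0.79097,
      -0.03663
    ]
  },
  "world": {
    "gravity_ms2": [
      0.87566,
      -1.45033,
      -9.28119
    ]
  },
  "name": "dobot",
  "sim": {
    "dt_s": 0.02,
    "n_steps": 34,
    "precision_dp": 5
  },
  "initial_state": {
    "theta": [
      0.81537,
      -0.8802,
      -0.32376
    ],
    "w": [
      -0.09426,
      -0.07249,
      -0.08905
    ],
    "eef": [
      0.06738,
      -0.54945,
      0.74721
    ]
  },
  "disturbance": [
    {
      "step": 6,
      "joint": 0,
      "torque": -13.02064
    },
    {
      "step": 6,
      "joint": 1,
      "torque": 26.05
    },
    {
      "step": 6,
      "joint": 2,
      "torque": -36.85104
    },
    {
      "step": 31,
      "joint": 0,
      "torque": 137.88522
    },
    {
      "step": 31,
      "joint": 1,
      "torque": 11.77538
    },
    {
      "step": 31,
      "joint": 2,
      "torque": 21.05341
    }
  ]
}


{"k":1,"theta":[0.81373,-0.88099,-0.32489],"w":[-0.06855,-0.01032,-0.02697],"eef":[0.0674,-0.54807,0.74812],"u":[-9.47801,-0.83792,-0.19878]}
{"k":2,"theta":[0.81259,-0.881,-0.32518],"w":[-0.04407,0.00293,-0.0078],"eef":[0.0674,-0.54724,0.74871],"u":[-9.96849,-0.86339,-0.30581]}
{"k":3,"theta":[0.81191,-0.88094,-0.32529],"w":[-0.02464,0.00138,-0.00383],"eef":[0.06739,-0.54675,0.74906],"u":[-10.32002,-0.88037,-0.37646]}
{"k":4,"theta":[0.81155,-0.88093,-0.32534],"w":[-0.01127,0.00017,-0.00168],"eef":[0.06738,-0.5465,0.74924],"u":[-10.56844,-0.89347,-0.42479]}
{"k":5,"theta":[0.81141,-0.88093,-0.32536],"w":[-0.00254,-3e-05,1e-05],"eef":[0.06738,-0.5464,0.74931],"u":[-10.74,-0.90329,-0.45758]}
{"k":6,"theta":[0.81141,-0.88093,-0.32535],"w":[0.003,0.0001,0.00118],"eef":[0.06737,-0.54641,0.74931],"u":[-23.8775,25.13958,-15.31017]}
{"k":7,"theta":[0.78846,-0.75731,-0.25247],"w":[-2.27721,13.11273,7.44217],"eef":[0.07519,-0.54992,0.75191],"u":[-6.40096,-9.72656,5.70584]}
{"k":8,"theta":[0.75631,-0.55431,-0.14713],"w":[-0.949,6.50713,2.91096],"eef":[0.08718,-0.5523,0.75485],"u":[-7.57577,-5.92556,5.08342]}
{"k":9,"theta":[0.74334,-0.46363,-0.11051],"w":[-0.36547,2.55967,0.79809],"eef":[0.09477,-0.55156,0.75591],"u":[-8.57713,-4.14158,3.93432]}
{"k":10,"theta":[0.73884,-0.43207,-0.10353],"w":[-0.09504,0.67821,-0.04287],"eef":[0.09955,-0.55075,0.75618],"u":[-9.4881,-3.24069,3.00517]}
{"k":11,"theta":[0.73824,-0.42676,-0.10716],"w":[0.02871,-0.09526,-0.28974],"eef":[0.10233,-0.55038,0.75602],"u":[-10.19874,-2.73291,2.28071]}
{"k":12,"theta":[0.73938,-0.43178,-0.11334],"w":[0.08357,-0.38998,-0.31908],"eef":[0.1037,-0.55042,0.75563],"u":[-10.67745,-2.42038,1.74522]}
{"k":13,"theta":[0.74134,-0.441,-0.11958],"w":[0.11104,-0.52351,-0.30015],"eef":[0.1041,-0.55076,0.75514],"u":[-10.99913,-2.20332,1.34865]}
{"k":14,"theta":[0.74369,-0.4521,-0.12532],"w":[0.12378,-0.58313,-0.27059],"eef":[0.10382,-0.55127,0.75461],"u":[-11.20794,-2.04437,1.05291]}
{"k":15,"theta":[0.74622,-0.46403,-0.13047],"w":[0.12838,-0.60735,-0.24321],"eef":[0.1031,-0.55189,0.75407],"u":[-11.33882,-1.92347,0.83031]}
{"k":16,"theta":[0.74878,-0.47625,-0.13513],"w":[0.12837,-0.61363,-0.22136],"eef":[0.10208,-0.55254,0.75354],"u":[-11.41731,-1.82881,0.66077]}
{"k":17,"theta":[0.75133,-0.48849,-0.1394],"w":[0.12575,-0.61027,-0.205],"eef":[0.10088,-0.5532,0.75304],"u":[-11.46121,-1.75292,0.52974]}
{"k":18,"theta":[0.7538,-0.50061,-0.14339],"w":[0.12168,-0.60145,-0.19315],"eef":[0.09957,-0.55384,0.75257],"u":[-11.48259,-1.6908,0.42673]}
{"k":19,"theta":[0.75619,-0.51251,-0.14717],"w":[0.11685,-0.58939,-0.18466],"eef":[0.09821,-0.55444,0.75213],"u":[-11.48952,-1.63892,0.34417]}
{"k":20,"theta":[0.75847,-0.52416,-0.1508],"w":[0.11168,-0.57539,-0.17859],"eef":[0.09683,-0.555,0.75172],"u":[-11.48732,-1.59479,0.27663]}
{"k":21,"theta":[0.76065,-0.53551,-0.15433],"w":[0.10641,-0.56022,-0.17418],"eef":[0.09546,-0.55551,0.75135],"u":[-11.47946,-1.55656,0.22021]}
{"k":22,"theta":[0.76273,-0.54655,-0.15779],"w":[0.1012,-0.54441,-0.17088],"eef":[0.09411,-0.55597,0.751],"u":[-11.46821,-1.52291,0.17208]}
{"k":23,"theta":[0.7647,-0.55727,-0.16118],"w":[0.09615,-0.52828,-0.16828],"eef":[0.09281,-0.55638,0.75069],"u":[-11.455,-1.49283,0.13022]}
{"k":24,"theta":[0.76657,-0.56767,-0.16453],"w":[0.0913,-0.51207,-0.16611],"eef":[0.09154,-0.55674,0.7504],"u":[-11.44076,-1.4656,0.09318]}
{"k":25,"theta":[0.76835,-0.57774,-0.16783],"w":[0.08667,-0.49592,-0.16417],"eef":[0.09033,-0.55705,0.75014],"u":[-11.42609,-1.44065,0.05988]}
{"k":26,"theta":[0.77004,-0.5875,-0.1711],"w":[0.08228,-0.47995,-0.16232],"eef":[0.08916,-0.55732,0.74991],"u":[-11.41135,-1.4176,0.02957]}
{"k":27,"theta":[0.77165,-0.59693,-0.17433],"w":[0.07812,-0.46423,-0.16048],"eef":[0.08805,-0.55755,0.74969],"u":[-11.39677,-1.39612,0.00167]}
{"k":28,"theta":[0.77317,-0.60606,-0.17752],"w":[0.0742,-0.44881,-0.15859],"eef":[0.08699,-0.55774,0.7495],"u":[-11.3825,-1.37598,-0.02422]}
{"k":29,"theta":[0.77462,-0.61488,-0.18067],"w":[0.07049,-0.43372,-0.15662],"eef":[0.08597,-0.55789,0.74933],"u":[-11.36862,-1.35701,-0.04841]}
{"k":30,"theta":[0.77599,-0.62341,-0.18379],"w":[0.067,-0.419,-0.15455],"eef":[0.08501,-0.55801,0.74917],"u":[-11.35519,-1.33906,-0.07114]}
{"k":31,"theta":[0.7773,-0.63164,-0.18686],"w":[0.06371,-0.40464,-0.15236],"eef":[0.08409,-0.5581,0.74903],"u":[67.32176,10.45334,15.31017]}
{"k":32,"theta":[0.77623,-0.53022,-0.11385],"w":[-0.07067,11.00721,7.56569],"eef":[0.08171,-0.57041,0.74294],"u":[-39.58718,-5.14592,-4.4061]}
{"k":33,"theta":[0.78153,-0.37859,-0.01148],"w":[0.51868,3.74518,2.55359],"eef":[0.07822,-0.58721,0.73188],"u":[-30.46563,-3.36959,-0.95738]}
{"k":34,"theta":[0.79177,-0.33398,0.01988],"w":[0.48312,0.79099,0.63268],"eef":[0.07676,-0.59661,0.72435]}
{"summary": "final theta (rad): 0.79177 -0.33398 0.01988"}
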